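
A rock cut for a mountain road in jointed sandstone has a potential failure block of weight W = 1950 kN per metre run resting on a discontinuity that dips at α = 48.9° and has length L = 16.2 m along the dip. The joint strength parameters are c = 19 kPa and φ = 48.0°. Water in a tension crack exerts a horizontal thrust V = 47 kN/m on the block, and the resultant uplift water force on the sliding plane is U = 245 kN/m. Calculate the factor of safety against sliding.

Resolving the block weight along and normal to the plane and applying the Mohr–Coulomb strength on the joint:
N' = W cosα − U − V sinα = 1950·cos48.9° − 245 − 47·sin48.9° = 1001.5 kN/m
Driving force T = W sinα + V cosα = 1950·sin48.9° + 47·cos48.9° = 1500.3 kN/m
Resisting force R = c·L + N'·tanφ = 19·16.2 + 1001.5·tan48.0° = 307.8 + 1112.2 = 1420.0 kN/m
FS = R / T = 1420.0 / 1500.3 = 0.946

FS = 0.95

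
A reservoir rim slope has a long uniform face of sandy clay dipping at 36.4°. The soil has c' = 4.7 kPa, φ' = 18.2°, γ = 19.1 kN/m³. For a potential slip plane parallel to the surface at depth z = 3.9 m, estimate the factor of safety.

For an infinite slope with a slip plane parallel to the surface (no pore pressure): FS = [c' + γz cos²β tanφ'] / [γz sinβ cosβ].
γz = 19.1·3.9 = 74.49 kN/m²
Numerator = 4.7 + 74.49·cos²36.4°·tan18.2° = 4.7 + 74.49·0.6479·0.3288 = 20.567 kPa
Denominator = 74.49·sin36.4°·cos36.4° = 74.49·0.5934·0.8049 = 35.579 kPa
FS = 20.567 / 35.579 = 0.578

FS = 0.58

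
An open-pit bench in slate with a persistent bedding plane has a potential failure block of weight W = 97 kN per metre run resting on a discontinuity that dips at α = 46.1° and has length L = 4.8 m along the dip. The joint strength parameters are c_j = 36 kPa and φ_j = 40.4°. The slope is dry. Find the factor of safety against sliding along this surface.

FS = 3.29

Resolving the block weight along and normal to the plane and applying the Mohr–Coulomb strength on the joint:
N' = W cosα = 97·cos46.1° = 67.3 kN/m
Driving force T = W sinα = 97·sin46.1° = 69.9 kN/m
Resisting force R = c_j·L + N'·tanφ_j = 36·4.8 + 67.3·tan40.4° = 172.8 + 57.2 = 230.0 kN/m
FS = R / T = 230.0 / 69.9 = 3.291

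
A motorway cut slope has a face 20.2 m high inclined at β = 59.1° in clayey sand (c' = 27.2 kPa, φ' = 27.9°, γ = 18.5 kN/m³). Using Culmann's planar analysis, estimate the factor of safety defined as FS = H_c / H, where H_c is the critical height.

H_c = (4c'/γ) · sinβ cosφ' / [1 − cos(β − φ')]
    = (4·27.2/18.5) · sin59.1°·cos27.9° / [1 − cos31.2°]
    = 5.881 · 0.7583 / 0.1446 = 30.83 m
FS = H_c / H = 30.83 / 20.2 = 1.526

FS = 1.53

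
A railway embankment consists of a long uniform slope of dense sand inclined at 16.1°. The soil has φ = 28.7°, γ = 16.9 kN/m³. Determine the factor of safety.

For a dry cohesionless infinite slope the factor of safety is FS = tanφ / tanβ.
FS = tan28.7° / tan16.1° = 0.5475 / 0.2886 = 1.897

FS = 1.90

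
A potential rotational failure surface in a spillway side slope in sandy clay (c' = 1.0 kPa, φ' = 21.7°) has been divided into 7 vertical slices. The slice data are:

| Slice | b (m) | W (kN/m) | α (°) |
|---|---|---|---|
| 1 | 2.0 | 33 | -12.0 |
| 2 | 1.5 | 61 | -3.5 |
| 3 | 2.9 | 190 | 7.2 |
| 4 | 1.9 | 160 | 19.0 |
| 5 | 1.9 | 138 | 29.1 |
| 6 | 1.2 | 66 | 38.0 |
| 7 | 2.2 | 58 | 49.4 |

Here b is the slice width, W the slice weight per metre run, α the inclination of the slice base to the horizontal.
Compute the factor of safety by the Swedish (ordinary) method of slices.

FS = 1.25

Ordinary method of slices: FS = Σ[c'·Δl_i + (W_i cosα_i)·tanφ'] / Σ W_i sinα_i, with Δl_i = b_i / cosα_i.
Slice 1: Δl = 2.0/cos(-12.0°) = 2.045 m; N'_1 = 33·cos(-12.0°) = 32.3; c'Δl = 2.04; W sinα = -6.9
Slice 2: Δl = 1.5/cos(-3.5°) = 1.503 m; N'_2 = 61·cos(-3.5°) = 60.9; c'Δl = 1.50; W sinα = -3.7
Slice 3: Δl = 2.9/cos7.2° = 2.923 m; N'_3 = 190·cos7.2° = 188.5; c'Δl = 2.92; W sinα = 23.8
Slice 4: Δl = 1.9/cos19.0° = 2.009 m; N'_4 = 160·cos19.0° = 151.3; c'Δl = 2.01; W sinα = 52.1
Slice 5: Δl = 1.9/cos29.1° = 2.174 m; N'_5 = 138·cos29.1° = 120.6; c'Δl = 2.17; W sinα = 67.1
Slice 6: Δl = 1.2/cos38.0° = 1.523 m; N'_6 = 66·cos38.0° = 52.0; c'Δl = 1.52; W sinα = 40.6
Slice 7: Δl = 2.2/cos49.4° = 3.381 m; N'_7 = 58·cos49.4° = 37.7; c'Δl = 3.38; W sinα = 44.0
Σc'Δl = 15.6 kN/m; ΣN' = 643.3 kN/m; ΣW sinα = 217.1 kN/m
Resisting = 15.6 + 643.3·tan21.7° = 15.6 + 256.0 = 271.6 kN/m
FS = 271.6 / 217.1 = 1.251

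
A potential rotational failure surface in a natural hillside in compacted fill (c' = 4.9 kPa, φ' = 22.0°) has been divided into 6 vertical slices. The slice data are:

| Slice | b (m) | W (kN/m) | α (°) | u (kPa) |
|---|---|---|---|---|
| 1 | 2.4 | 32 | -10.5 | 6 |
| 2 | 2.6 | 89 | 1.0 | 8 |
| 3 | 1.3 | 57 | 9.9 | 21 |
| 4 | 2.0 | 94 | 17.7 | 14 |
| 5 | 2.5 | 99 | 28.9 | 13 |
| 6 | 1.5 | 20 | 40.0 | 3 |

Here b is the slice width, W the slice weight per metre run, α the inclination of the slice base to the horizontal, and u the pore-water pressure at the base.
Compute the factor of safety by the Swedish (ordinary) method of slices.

Ordinary method of slices: FS = Σ[c'·Δl_i + (W_i cosα_i − u_i·Δl_i)·tanφ'] / Σ W_i sinα_i, with Δl_i = b_i / cosα_i.
Slice 1: Δl = 2.4/cos(-10.5°) = 2.441 m; N'_1 = 32·cos(-10.5°) − 6·2.441 = 16.8; c'Δl = 11.96; W sinα = -5.8
Slice 2: Δl = 2.6/cos1.0° = 2.600 m; N'_2 = 89·cos1.0° − 8·2.600 = 68.2; c'Δl = 12.74; W sinα = 1.6
Slice 3: Δl = 1.3/cos9.9° = 1.320 m; N'_3 = 57·cos9.9° − 21·1.320 = 28.4; c'Δl = 6.47; W sinα = 9.8
Slice 4: Δl = 2.0/cos17.7° = 2.099 m; N'_4 = 94·cos17.7° − 14·2.099 = 60.2; c'Δl = 10.29; W sinα = 28.6
Slice 5: Δl = 2.5/cos28.9° = 2.856 m; N'_5 = 99·cos28.9° − 13·2.856 = 49.5; c'Δl = 13.99; W sinα = 47.8
Slice 6: Δl = 1.5/cos40.0° = 1.958 m; N'_6 = 20·cos40.0° − 3·1.958 = 9.4; c'Δl = 9.59; W sinα = 12.9
Σc'Δl = 65.0 kN/m; ΣN' = 232.6 kN/m; ΣW sinα = 94.8 kN/m
Resisting = 65.0 + 232.6·tan22.0° = 65.0 + 94.0 = 159.0 kN/m
FS = 159.0 / 94.8 = 1.677

FS = 1.68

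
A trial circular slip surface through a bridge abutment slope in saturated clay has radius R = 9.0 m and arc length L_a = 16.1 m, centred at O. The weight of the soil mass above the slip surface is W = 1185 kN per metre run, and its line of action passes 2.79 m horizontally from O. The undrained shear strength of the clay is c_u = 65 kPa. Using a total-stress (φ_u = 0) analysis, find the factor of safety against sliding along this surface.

Taking moments about the centre O, the resisting moment is provided by the undrained shear strength acting along the arc:
M_R = c_u·L_a·R = 65·16.10·9.0 = 9418.5 kN·m/m
M_D = W·d = 1185·2.79 = 3306.2 kN·m/m
FS = M_R / M_D = 9418.5 / 3306.2 = 2.849

FS = 2.85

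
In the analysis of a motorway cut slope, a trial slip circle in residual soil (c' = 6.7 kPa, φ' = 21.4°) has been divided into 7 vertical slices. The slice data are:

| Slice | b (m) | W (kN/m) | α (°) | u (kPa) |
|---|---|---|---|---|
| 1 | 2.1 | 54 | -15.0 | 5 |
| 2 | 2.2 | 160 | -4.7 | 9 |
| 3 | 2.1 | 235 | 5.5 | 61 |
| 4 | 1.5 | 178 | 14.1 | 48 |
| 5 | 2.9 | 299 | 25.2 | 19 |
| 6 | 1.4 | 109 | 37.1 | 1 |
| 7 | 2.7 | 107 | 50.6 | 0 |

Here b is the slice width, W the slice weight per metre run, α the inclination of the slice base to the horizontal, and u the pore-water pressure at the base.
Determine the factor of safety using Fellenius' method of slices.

FS = 1.30

Ordinary method of slices: FS = Σ[c'·Δl_i + (W_i cosα_i − u_i·Δl_i)·tanφ'] / Σ W_i sinα_i, with Δl_i = b_i / cosα_i.
Slice 1: Δl = 2.1/cos(-15.0°) = 2.174 m; N'_1 = 54·cos(-15.0°) − 5·2.174 = 41.3; c'Δl = 14.57; W sinα = -14.0
Slice 2: Δl = 2.2/cos(-4.7°) = 2.207 m; N'_2 = 160·cos(-4.7°) − 9·2.207 = 139.6; c'Δl = 14.79; W sinα = -13.1
Slice 3: Δl = 2.1/cos5.5° = 2.110 m; N'_3 = 235·cos5.5° − 61·2.110 = 105.2; c'Δl = 14.14; W sinα = 22.5
Slice 4: Δl = 1.5/cos14.1° = 1.547 m; N'_4 = 178·cos14.1° − 48·1.547 = 98.4; c'Δl = 10.36; W sinα = 43.4
Slice 5: Δl = 2.9/cos25.2° = 3.205 m; N'_5 = 299·cos25.2° − 19·3.205 = 209.6; c'Δl = 21.47; W sinα = 127.3
Slice 6: Δl = 1.4/cos37.1° = 1.755 m; N'_6 = 109·cos37.1° − 1·1.755 = 85.2; c'Δl = 11.76; W sinα = 65.7
Slice 7: Δl = 2.7/cos50.6° = 4.254 m; N'_7 = 107·cos50.6° − 0·4.254 = 67.9; c'Δl = 28.50; W sinα = 82.7
Σc'Δl = 115.6 kN/m; ΣN' = 747.3 kN/m; ΣW sinα = 314.5 kN/m
Resisting = 115.6 + 747.3·tan21.4° = 115.6 + 292.8 = 408.4 kN/m
FS = 408.4 / 314.5 = 1.299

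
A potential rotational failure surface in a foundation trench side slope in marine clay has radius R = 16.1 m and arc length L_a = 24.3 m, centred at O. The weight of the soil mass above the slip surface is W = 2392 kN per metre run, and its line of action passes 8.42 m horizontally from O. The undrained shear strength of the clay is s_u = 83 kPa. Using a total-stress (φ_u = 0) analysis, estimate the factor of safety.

FS = 1.61

Taking moments about the centre O, the resisting moment is provided by the undrained shear strength acting along the arc:
M_R = s_u·L_a·R = 83·24.30·16.1 = 32472.1 kN·m/m
M_D = W·d = 2392·8.42 = 20140.6 kN·m/m
FS = M_R / M_D = 32472.1 / 20140.6 = 1.612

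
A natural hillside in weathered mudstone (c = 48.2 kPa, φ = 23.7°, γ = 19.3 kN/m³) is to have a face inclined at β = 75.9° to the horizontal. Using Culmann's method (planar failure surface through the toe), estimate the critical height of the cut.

H_c = 22.92 m

Culmann's analysis gives the critical failure plane at α_cr = (β + φ)/2 = (75.9 + 23.7)/2 = 49.8°, and the critical height
H_c = (4c/γ) · sinβ cosφ / [1 − cos(β − φ)]
    = (4·48.2/19.3) · sin75.9°·cos23.7° / [1 − cos(52.2°)]
    = 9.990 · 0.9699·0.9157 / [1 − 0.6129]
    = 9.990 · 0.8881 / 0.3871
    = 22.92 m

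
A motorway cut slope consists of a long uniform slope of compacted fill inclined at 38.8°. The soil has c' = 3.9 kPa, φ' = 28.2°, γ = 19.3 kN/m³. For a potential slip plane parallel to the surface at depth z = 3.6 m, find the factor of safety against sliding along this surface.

For an infinite slope with a slip plane parallel to the surface (no pore pressure): FS = [c' + γz cos²β tanφ'] / [γz sinβ cosβ].
γz = 19.3·3.6 = 69.48 kN/m²
Numerator = 3.9 + 69.48·cos²38.8°·tan28.2° = 3.9 + 69.48·0.6074·0.5362 = 26.527 kPa
Denominator = 69.48·sin38.8°·cos38.8° = 69.48·0.6266·0.7793 = 33.930 kPa
FS = 26.527 / 33.930 = 0.782

FS = 0.78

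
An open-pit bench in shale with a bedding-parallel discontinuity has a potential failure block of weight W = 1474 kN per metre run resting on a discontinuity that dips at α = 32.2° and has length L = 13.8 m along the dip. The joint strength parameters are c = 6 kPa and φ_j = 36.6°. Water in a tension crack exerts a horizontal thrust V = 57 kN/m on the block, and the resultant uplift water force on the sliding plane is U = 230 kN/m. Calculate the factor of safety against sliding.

Resolving the block weight along and normal to the plane and applying the Mohr–Coulomb strength on the joint:
N' = W cosα − U − V sinα = 1474·cos32.2° − 230 − 57·sin32.2° = 986.9 kN/m
Driving force T = W sinα + V cosα = 1474·sin32.2° + 57·cos32.2° = 833.7 kN/m
Resisting force R = c·L + N'·tanφ_j = 6·13.8 + 986.9·tan36.6° = 82.8 + 732.9 = 815.7 kN/m
FS = R / T = 815.7 / 833.7 = 0.978

FS = 0.98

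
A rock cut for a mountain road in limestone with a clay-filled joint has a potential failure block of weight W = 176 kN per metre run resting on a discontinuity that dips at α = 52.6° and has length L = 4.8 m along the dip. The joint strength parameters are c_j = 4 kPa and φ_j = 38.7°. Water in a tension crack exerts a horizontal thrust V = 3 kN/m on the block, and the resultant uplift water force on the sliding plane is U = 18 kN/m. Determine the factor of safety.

Resolving the block weight along and normal to the plane and applying the Mohr–Coulomb strength on the joint:
N' = W cosα − U − V sinα = 176·cos52.6° − 18 − 3·sin52.6° = 86.5 kN/m
Driving force T = W sinα + V cosα = 176·sin52.6° + 3·cos52.6° = 141.6 kN/m
Resisting force R = c_j·L + N'·tanφ_j = 4·4.8 + 86.5·tan38.7° = 19.2 + 69.3 = 88.5 kN/m
FS = R / T = 88.5 / 141.6 = 0.625

FS = 0.62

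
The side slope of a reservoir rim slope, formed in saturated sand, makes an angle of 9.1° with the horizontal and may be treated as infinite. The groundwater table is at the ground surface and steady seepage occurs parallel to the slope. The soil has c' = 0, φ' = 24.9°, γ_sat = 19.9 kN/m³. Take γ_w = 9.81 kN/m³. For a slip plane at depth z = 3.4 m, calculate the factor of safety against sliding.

With seepage parallel to the slope and the water table at the surface, the effective normal stress on the slip plane uses the buoyant unit weight γ' = γ_sat − γ_w while the driving shear stress uses γ_sat:
FS = [c' + γ' z cos²β tanφ'] / [γ_sat z sinβ cosβ]
(For c' = 0 this reduces to FS = (γ'/γ_sat)·tanφ'/tanβ.)
γ' = 19.9 − 9.81 = 10.09 kN/m³
Numerator = 0.0 + 10.09·3.4·cos²9.1°·tan24.9° = 0.0 + 10.09·3.4·0.9750·0.4642 = 15.526 kPa
Denominator = 19.9·3.4·sin9.1°·cos9.1° = 19.9·3.4·0.1582·0.9874 = 10.566 kPa
FS = 15.526 / 10.566 = 1.469

FS = 1.47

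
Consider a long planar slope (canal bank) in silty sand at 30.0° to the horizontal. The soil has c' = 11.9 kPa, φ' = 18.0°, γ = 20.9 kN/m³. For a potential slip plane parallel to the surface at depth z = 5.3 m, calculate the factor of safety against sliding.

FS = 0.81

For an infinite slope with a slip plane parallel to the surface (no pore pressure): FS = [c' + γz cos²β tanφ'] / [γz sinβ cosβ].
γz = 20.9·5.3 = 110.77 kN/m²
Numerator = 11.9 + 110.77·cos²30.0°·tan18.0° = 11.9 + 110.77·0.7500·0.3249 = 38.894 kPa
Denominator = 110.77·sin30.0°·cos30.0° = 110.77·0.5000·0.8660 = 47.965 kPa
FS = 38.894 / 47.965 = 0.811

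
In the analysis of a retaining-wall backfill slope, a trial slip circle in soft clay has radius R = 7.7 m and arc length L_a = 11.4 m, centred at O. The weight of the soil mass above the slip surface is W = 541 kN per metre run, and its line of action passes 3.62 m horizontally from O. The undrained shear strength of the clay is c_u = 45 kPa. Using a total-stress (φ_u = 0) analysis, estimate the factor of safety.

Taking moments about the centre O, the resisting moment is provided by the undrained shear strength acting along the arc:
M_R = c_u·L_a·R = 45·11.40·7.7 = 3950.1 kN·m/m
M_D = W·d = 541·3.62 = 1958.4 kN·m/m
FS = M_R / M_D = 3950.1 / 1958.4 = 2.017

FS = 2.02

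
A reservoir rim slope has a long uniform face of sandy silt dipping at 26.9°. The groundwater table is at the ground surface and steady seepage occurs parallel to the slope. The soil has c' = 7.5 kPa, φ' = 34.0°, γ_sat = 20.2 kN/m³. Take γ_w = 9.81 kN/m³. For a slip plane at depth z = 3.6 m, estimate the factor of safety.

FS = 0.94

With seepage parallel to the slope and the water table at the surface, the effective normal stress on the slip plane uses the buoyant unit weight γ' = γ_sat − γ_w while the driving shear stress uses γ_sat:
FS = [c' + γ' z cos²β tanφ'] / [γ_sat z sinβ cosβ]
γ' = 20.2 − 9.81 = 10.39 kN/m³
Numerator = 7.5 + 10.39·3.6·cos²26.9°·tan34.0° = 7.5 + 10.39·3.6·0.7953·0.6745 = 27.565 kPa
Denominator = 20.2·3.6·sin26.9°·cos26.9° = 20.2·3.6·0.4524·0.8918 = 29.341 kPa
FS = 27.565 / 29.341 = 0.939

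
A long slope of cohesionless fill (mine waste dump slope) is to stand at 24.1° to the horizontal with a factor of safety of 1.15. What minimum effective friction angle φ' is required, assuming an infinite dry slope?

FS = tanφ'/tanβ ⇒ tanφ' = FS · tanβ = 1.15 · tan24.1° = 0.5144
φ' = arctan(0.5144) = 27.22°

φ' = 27.2°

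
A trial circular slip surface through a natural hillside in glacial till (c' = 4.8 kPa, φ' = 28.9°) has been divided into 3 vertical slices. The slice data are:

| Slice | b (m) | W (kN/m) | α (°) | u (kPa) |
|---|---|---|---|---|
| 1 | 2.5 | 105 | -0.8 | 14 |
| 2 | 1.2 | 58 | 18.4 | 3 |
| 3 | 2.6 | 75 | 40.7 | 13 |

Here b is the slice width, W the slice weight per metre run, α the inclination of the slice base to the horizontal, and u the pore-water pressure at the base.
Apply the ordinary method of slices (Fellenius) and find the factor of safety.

Ordinary method of slices: FS = Σ[c'·Δl_i + (W_i cosα_i − u_i·Δl_i)·tanφ'] / Σ W_i sinα_i, with Δl_i = b_i / cosα_i.
Slice 1: Δl = 2.5/cos(-0.8°) = 2.500 m; N'_1 = 105·cos(-0.8°) − 14·2.500 = 70.0; c'Δl = 12.00; W sinα = -1.5
Slice 2: Δl = 1.2/cos18.4° = 1.265 m; N'_2 = 58·cos18.4° − 3·1.265 = 51.2; c'Δl = 6.07; W sinα = 18.3
Slice 3: Δl = 2.6/cos40.7° = 3.429 m; N'_3 = 75·cos40.7° − 13·3.429 = 12.3; c'Δl = 16.46; W sinα = 48.9
Σc'Δl = 34.5 kN/m; ΣN' = 133.5 kN/m; ΣW sinα = 65.7 kN/m
Resisting = 34.5 + 133.5·tan28.9° = 34.5 + 73.7 = 108.2 kN/m
FS = 108.2 / 65.7 = 1.646

FS = 1.65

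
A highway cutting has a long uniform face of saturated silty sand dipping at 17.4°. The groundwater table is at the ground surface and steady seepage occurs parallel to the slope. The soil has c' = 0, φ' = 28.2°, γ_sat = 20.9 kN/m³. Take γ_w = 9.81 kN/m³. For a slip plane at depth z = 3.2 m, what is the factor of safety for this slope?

FS = 0.91

With seepage parallel to the slope and the water table at the surface, the effective normal stress on the slip plane uses the buoyant unit weight γ' = γ_sat − γ_w while the driving shear stress uses γ_sat:
FS = [c' + γ' z cos²β tanφ'] / [γ_sat z sinβ cosβ]
(For c' = 0 this reduces to FS = (γ'/γ_sat)·tanφ'/tanβ.)
γ' = 20.9 − 9.81 = 11.09 kN/m³
Numerator = 0.0 + 11.09·3.2·cos²17.4°·tan28.2° = 0.0 + 11.09·3.2·0.9106·0.5362 = 17.327 kPa
Denominator = 20.9·3.2·sin17.4°·cos17.4° = 20.9·3.2·0.2990·0.9542 = 19.085 kPa
FS = 17.327 / 19.085 = 0.908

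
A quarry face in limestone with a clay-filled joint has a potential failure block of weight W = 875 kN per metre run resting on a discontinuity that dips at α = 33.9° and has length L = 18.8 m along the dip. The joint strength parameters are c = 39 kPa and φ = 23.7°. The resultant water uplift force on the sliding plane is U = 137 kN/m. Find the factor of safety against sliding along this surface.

Resolving the block weight along and normal to the plane and applying the Mohr–Coulomb strength on the joint:
N' = W cosα − U = 875·cos33.9° − 137 = 589.3 kN/m
Driving force T = W sinα = 875·sin33.9° = 488.0 kN/m
Resisting force R = c·L + N'·tanφ = 39·18.8 + 589.3·tan23.7° = 733.2 + 258.7 = 991.9 kN/m
FS = R / T = 991.9 / 488.0 = 2.032

FS = 2.03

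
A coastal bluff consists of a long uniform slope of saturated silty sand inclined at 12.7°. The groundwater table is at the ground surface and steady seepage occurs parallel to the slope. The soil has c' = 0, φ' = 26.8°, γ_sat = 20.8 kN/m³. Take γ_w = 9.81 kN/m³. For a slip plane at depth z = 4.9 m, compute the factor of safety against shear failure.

With seepage parallel to the slope and the water table at the surface, the effective normal stress on the slip plane uses the buoyant unit weight γ' = γ_sat − γ_w while the driving shear stress uses γ_sat:
FS = [c' + γ' z cos²β tanφ'] / [γ_sat z sinβ cosβ]
(For c' = 0 this reduces to FS = (γ'/γ_sat)·tanφ'/tanβ.)
γ' = 20.8 − 9.81 = 10.99 kN/m³
Numerator = 0.0 + 10.99·4.9·cos²12.7°·tan26.8° = 0.0 + 10.99·4.9·0.9517·0.5051 = 25.887 kPa
Denominator = 20.8·4.9·sin12.7°·cos12.7° = 20.8·4.9·0.2198·0.9755 = 21.859 kPa
FS = 25.887 / 21.859 = 1.184

FS = 1.18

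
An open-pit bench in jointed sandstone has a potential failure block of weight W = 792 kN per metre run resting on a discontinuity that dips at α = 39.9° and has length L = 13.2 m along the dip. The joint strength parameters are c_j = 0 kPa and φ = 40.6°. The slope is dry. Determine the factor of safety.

Resolving the block weight along and normal to the plane and applying the Mohr–Coulomb strength on the joint:
N' = W cosα = 792·cos39.9° = 607.6 kN/m
Driving force T = W sinα = 792·sin39.9° = 508.0 kN/m
Resisting force R = c_j·L + N'·tanφ = 0·13.2 + 607.6·tan40.6° = 0.0 + 520.8 = 520.8 kN/m
FS = R / T = 520.8 / 508.0 = 1.025

FS = 1.03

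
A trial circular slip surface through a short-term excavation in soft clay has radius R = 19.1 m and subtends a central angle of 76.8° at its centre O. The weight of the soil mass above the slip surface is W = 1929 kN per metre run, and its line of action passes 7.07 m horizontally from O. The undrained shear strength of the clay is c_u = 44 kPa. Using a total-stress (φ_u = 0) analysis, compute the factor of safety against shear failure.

Taking moments about the centre O, the resisting moment is provided by the undrained shear strength acting along the arc:
Arc length L_a = R·θ = 19.1·(76.8°·π/180) = 19.1·1.3404 = 25.60 m
M_R = c_u·L_a·R = 44·25.60·19.1 = 21515.8 kN·m/m
M_D = W·d = 1929·7.07 = 13638.0 kN·m/m
FS = M_R / M_D = 21515.8 / 13638.0 = 1.578

FS = 1.58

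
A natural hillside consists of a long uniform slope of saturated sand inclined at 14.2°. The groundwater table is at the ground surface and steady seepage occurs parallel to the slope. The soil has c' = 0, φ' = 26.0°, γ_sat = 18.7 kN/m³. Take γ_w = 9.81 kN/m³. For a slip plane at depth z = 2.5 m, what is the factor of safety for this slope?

FS = 0.92

With seepage parallel to the slope and the water table at the surface, the effective normal stress on the slip plane uses the buoyant unit weight γ' = γ_sat − γ_w while the driving shear stress uses γ_sat:
FS = [c' + γ' z cos²β tanφ'] / [γ_sat z sinβ cosβ]
(For c' = 0 this reduces to FS = (γ'/γ_sat)·tanφ'/tanβ.)
γ' = 18.7 − 9.81 = 8.89 kN/m³
Numerator = 0.0 + 8.89·2.5·cos²14.2°·tan26.0° = 0.0 + 8.89·2.5·0.9398·0.4877 = 10.188 kPa
Denominator = 18.7·2.5·sin14.2°·cos14.2° = 18.7·2.5·0.2453·0.9694 = 11.118 kPa
FS = 10.188 / 11.118 = 0.916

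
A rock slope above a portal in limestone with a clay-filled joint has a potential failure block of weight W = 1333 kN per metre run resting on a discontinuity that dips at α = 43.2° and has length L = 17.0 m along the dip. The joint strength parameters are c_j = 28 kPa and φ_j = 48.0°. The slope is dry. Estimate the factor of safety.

FS = 1.70

Resolving the block weight along and normal to the plane and applying the Mohr–Coulomb strength on the joint:
N' = W cosα = 1333·cos43.2° = 971.7 kN/m
Driving force T = W sinα = 1333·sin43.2° = 912.5 kN/m
Resisting force R = c_j·L + N'·tanφ_j = 28·17.0 + 971.7·tan48.0° = 476.0 + 1079.2 = 1555.2 kN/m
FS = R / T = 1555.2 / 912.5 = 1.704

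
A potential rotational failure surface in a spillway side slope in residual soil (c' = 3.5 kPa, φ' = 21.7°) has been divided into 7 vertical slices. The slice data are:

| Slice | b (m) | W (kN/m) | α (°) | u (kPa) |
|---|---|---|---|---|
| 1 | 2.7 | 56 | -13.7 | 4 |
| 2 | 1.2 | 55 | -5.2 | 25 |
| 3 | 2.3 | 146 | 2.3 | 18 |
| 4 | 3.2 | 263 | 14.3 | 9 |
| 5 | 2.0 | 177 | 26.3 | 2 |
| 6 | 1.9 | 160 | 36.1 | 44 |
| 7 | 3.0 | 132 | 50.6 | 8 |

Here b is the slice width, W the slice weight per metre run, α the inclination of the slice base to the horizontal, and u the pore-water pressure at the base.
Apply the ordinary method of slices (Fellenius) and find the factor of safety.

FS = 0.96

Ordinary method of slices: FS = Σ[c'·Δl_i + (W_i cosα_i − u_i·Δl_i)·tanφ'] / Σ W_i sinα_i, with Δl_i = b_i / cosα_i.
Slice 1: Δl = 2.7/cos(-13.7°) = 2.779 m; N'_1 = 56·cos(-13.7°) − 4·2.779 = 43.3; c'Δl = 9.73; W sinα = -13.3
Slice 2: Δl = 1.2/cos(-5.2°) = 1.205 m; N'_2 = 55·cos(-5.2°) − 25·1.205 = 24.6; c'Δl = 4.22; W sinα = -5.0
Slice 3: Δl = 2.3/cos2.3° = 2.302 m; N'_3 = 146·cos2.3° − 18·2.302 = 104.4; c'Δl = 8.06; W sinα = 5.9
Slice 4: Δl = 3.2/cos14.3° = 3.302 m; N'_4 = 263·cos14.3° − 9·3.302 = 225.1; c'Δl = 11.56; W sinα = 65.0
Slice 5: Δl = 2.0/cos26.3° = 2.231 m; N'_5 = 177·cos26.3° − 2·2.231 = 154.2; c'Δl = 7.81; W sinα = 78.4
Slice 6: Δl = 1.9/cos36.1° = 2.352 m; N'_6 = 160·cos36.1° − 44·2.352 = 25.8; c'Δl = 8.23; W sinα = 94.3
Slice 7: Δl = 3.0/cos50.6° = 4.726 m; N'_7 = 132·cos50.6° − 8·4.726 = 46.0; c'Δl = 16.54; W sinα = 102.0
Σc'Δl = 66.1 kN/m; ΣN' = 623.5 kN/m; ΣW sinα = 327.3 kN/m
Resisting = 66.1 + 623.5·tan21.7° = 66.1 + 248.1 = 314.3 kN/m
FS = 314.3 / 327.3 = 0.960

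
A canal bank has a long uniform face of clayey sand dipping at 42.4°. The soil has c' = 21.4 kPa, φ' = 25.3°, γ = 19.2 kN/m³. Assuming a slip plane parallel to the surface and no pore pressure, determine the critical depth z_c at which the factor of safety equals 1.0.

Setting FS = 1.00 in FS = [c' + γz cos²β tanφ'] / [γz sinβ cosβ] and solving for z:
z = c' / [γ cosβ (FS·sinβ − cosβ·tanφ')]
  = 21.4 / [19.2·cos42.4°·(1.00·sin42.4° − cos42.4°·tan25.3°)]
  = 21.4 / [19.2·0.7385·(1.00·0.6743 − 0.7385·0.4727)]
  = 21.4 / 4.6113 = 4.641 m

z_c = 4.64 m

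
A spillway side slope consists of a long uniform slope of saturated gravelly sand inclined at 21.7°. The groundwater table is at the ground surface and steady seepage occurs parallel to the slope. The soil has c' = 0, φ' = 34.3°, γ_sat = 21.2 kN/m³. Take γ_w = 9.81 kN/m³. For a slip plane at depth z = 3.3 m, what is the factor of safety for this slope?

With seepage parallel to the slope and the water table at the surface, the effective normal stress on the slip plane uses the buoyant unit weight γ' = γ_sat − γ_w while the driving shear stress uses γ_sat:
FS = [c' + γ' z cos²β tanφ'] / [γ_sat z sinβ cosβ]
(For c' = 0 this reduces to FS = (γ'/γ_sat)·tanφ'/tanβ.)
γ' = 21.2 − 9.81 = 11.39 kN/m³
Numerator = 0.0 + 11.39·3.3·cos²21.7°·tan34.3° = 0.0 + 11.39·3.3·0.8633·0.6822 = 22.135 kPa
Denominator = 21.2·3.3·sin21.7°·cos21.7° = 21.2·3.3·0.3697·0.9291 = 24.034 kPa
FS = 22.135 / 24.034 = 0.921

FS = 0.92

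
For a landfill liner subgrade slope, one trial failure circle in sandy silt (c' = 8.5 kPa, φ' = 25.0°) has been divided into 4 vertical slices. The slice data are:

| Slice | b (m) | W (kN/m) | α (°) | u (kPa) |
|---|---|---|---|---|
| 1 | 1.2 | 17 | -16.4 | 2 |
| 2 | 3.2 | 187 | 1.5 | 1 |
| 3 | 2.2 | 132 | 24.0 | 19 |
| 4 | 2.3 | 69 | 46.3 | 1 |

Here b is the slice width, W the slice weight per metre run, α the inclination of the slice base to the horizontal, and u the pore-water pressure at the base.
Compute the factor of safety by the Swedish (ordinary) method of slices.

Ordinary method of slices: FS = Σ[c'·Δl_i + (W_i cosα_i − u_i·Δl_i)·tanφ'] / Σ W_i sinα_i, with Δl_i = b_i / cosα_i.
Slice 1: Δl = 1.2/cos(-16.4°) = 1.251 m; N'_1 = 17·cos(-16.4°) − 2·1.251 = 13.8; c'Δl = 10.63; W sinα = -4.8
Slice 2: Δl = 3.2/cos1.5° = 3.201 m; N'_2 = 187·cos1.5° − 1·3.201 = 183.7; c'Δl = 27.21; W sinα = 4.9
Slice 3: Δl = 2.2/cos24.0° = 2.408 m; N'_3 = 132·cos24.0° − 19·2.408 = 74.8; c'Δl = 20.47; W sinα = 53.7
Slice 4: Δl = 2.3/cos46.3° = 3.329 m; N'_4 = 69·cos46.3° − 1·3.329 = 44.3; c'Δl = 28.30; W sinα = 49.9
Σc'Δl = 86.6 kN/m; ΣN' = 316.7 kN/m; ΣW sinα = 103.7 kN/m
Resisting = 86.6 + 316.7·tan25.0° = 86.6 + 147.7 = 234.3 kN/m
FS = 234.3 / 103.7 = 2.260

FS = 2.26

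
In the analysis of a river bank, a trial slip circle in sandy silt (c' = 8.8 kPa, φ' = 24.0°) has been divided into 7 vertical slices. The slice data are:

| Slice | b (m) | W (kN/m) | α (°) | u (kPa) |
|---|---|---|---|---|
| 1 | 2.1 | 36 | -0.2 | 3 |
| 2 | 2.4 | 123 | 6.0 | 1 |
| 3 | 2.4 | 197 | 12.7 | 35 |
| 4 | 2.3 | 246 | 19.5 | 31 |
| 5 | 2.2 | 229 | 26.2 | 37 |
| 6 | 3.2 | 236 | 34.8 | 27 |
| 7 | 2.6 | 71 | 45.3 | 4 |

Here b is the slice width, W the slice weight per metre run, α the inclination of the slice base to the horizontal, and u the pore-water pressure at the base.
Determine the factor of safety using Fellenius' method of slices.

Ordinary method of slices: FS = Σ[c'·Δl_i + (W_i cosα_i − u_i·Δl_i)·tanφ'] / Σ W_i sinα_i, with Δl_i = b_i / cosα_i.
Slice 1: Δl = 2.1/cos(-0.2°) = 2.100 m; N'_1 = 36·cos(-0.2°) − 3·2.100 = 29.7; c'Δl = 18.48; W sinα = -0.1
Slice 2: Δl = 2.4/cos6.0° = 2.413 m; N'_2 = 123·cos6.0° − 1·2.413 = 119.9; c'Δl = 21.24; W sinα = 12.9
Slice 3: Δl = 2.4/cos12.7° = 2.460 m; N'_3 = 197·cos12.7° − 35·2.460 = 106.1; c'Δl = 21.65; W sinα = 43.3
Slice 4: Δl = 2.3/cos19.5° = 2.440 m; N'_4 = 246·cos19.5° − 31·2.440 = 156.3; c'Δl = 21.47; W sinα = 82.1
Slice 5: Δl = 2.2/cos26.2° = 2.452 m; N'_5 = 229·cos26.2° − 37·2.452 = 114.8; c'Δl = 21.58; W sinα = 101.1
Slice 6: Δl = 3.2/cos34.8° = 3.897 m; N'_6 = 236·cos34.8° − 27·3.897 = 88.6; c'Δl = 34.29; W sinα = 134.7
Slice 7: Δl = 2.6/cos45.3° = 3.696 m; N'_7 = 71·cos45.3° − 4·3.696 = 35.2; c'Δl = 32.53; W sinα = 50.5
Σc'Δl = 171.2 kN/m; ΣN' = 650.4 kN/m; ΣW sinα = 424.4 kN/m
Resisting = 171.2 + 650.4·tan24.0° = 171.2 + 289.6 = 460.8 kN/m
FS = 460.8 / 424.4 = 1.086

FS = 1.09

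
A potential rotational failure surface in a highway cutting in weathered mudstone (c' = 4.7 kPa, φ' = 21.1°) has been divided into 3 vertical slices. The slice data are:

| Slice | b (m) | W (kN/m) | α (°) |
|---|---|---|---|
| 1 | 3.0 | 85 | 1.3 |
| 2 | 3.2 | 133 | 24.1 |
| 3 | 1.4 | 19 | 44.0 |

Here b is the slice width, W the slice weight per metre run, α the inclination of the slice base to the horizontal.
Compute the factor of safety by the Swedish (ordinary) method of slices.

Ordinary method of slices: FS = Σ[c'·Δl_i + (W_i cosα_i)·tanφ'] / Σ W_i sinα_i, with Δl_i = b_i / cosα_i.
Slice 1: Δl = 3.0/cos1.3° = 3.001 m; N'_1 = 85·cos1.3° = 85.0; c'Δl = 14.10; W sinα = 1.9
Slice 2: Δl = 3.2/cos24.1° = 3.506 m; N'_2 = 133·cos24.1° = 121.4; c'Δl = 16.48; W sinα = 54.3
Slice 3: Δl = 1.4/cos44.0° = 1.946 m; N'_3 = 19·cos44.0° = 13.7; c'Δl = 9.15; W sinα = 13.2
Σc'Δl = 39.7 kN/m; ΣN' = 220.1 kN/m; ΣW sinα = 69.4 kN/m
Resisting = 39.7 + 220.1·tan21.1° = 39.7 + 84.9 = 124.6 kN/m
FS = 124.6 / 69.4 = 1.795

FS = 1.80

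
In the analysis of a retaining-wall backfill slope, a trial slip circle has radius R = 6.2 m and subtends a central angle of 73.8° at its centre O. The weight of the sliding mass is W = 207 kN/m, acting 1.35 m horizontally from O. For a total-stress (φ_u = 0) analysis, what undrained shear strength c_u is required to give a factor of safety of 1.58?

FS = c_u·L_a·R / (W·d), so c_u = FS·W·d / (L_a·R).
Arc length L_a = R·θ = 6.2·(73.8°·π/180) = 6.2·1.2881 = 7.99 m
c_u = 1.58·207·1.35 / (7.99·6.2) = 441.5 / 49.51 = 8.92 kPa

c_u = 8.9 kPa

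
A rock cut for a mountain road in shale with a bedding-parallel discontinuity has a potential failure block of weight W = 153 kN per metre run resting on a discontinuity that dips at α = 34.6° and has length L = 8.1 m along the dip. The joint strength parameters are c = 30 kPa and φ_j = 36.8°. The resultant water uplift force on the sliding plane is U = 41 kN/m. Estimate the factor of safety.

Resolving the block weight along and normal to the plane and applying the Mohr–Coulomb strength on the joint:
N' = W cosα − U = 153·cos34.6° − 41 = 84.9 kN/m
Driving force T = W sinα = 153·sin34.6° = 86.9 kN/m
Resisting force R = c·L + N'·tanφ_j = 30·8.1 + 84.9·tan36.8° = 243.0 + 63.5 = 306.5 kN/m
FS = R / T = 306.5 / 86.9 = 3.528

FS = 3.53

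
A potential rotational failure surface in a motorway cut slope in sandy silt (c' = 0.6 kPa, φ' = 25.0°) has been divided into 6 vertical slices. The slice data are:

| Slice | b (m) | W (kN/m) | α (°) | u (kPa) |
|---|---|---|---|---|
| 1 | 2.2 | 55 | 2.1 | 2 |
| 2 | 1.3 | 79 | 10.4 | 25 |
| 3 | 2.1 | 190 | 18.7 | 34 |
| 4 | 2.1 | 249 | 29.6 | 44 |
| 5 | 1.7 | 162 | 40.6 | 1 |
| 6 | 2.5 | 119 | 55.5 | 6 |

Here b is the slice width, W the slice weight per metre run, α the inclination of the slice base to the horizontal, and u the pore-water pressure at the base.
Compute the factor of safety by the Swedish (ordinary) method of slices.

Ordinary method of slices: FS = Σ[c'·Δl_i + (W_i cosα_i − u_i·Δl_i)·tanφ'] / Σ W_i sinα_i, with Δl_i = b_i / cosα_i.
Slice 1: Δl = 2.2/cos2.1° = 2.201 m; N'_1 = 55·cos2.1° − 2·2.201 = 50.6; c'Δl = 1.32; W sinα = 2.0
Slice 2: Δl = 1.3/cos10.4° = 1.322 m; N'_2 = 79·cos10.4° − 25·1.322 = 44.7; c'Δl = 0.79; W sinα = 14.3
Slice 3: Δl = 2.1/cos18.7° = 2.217 m; N'_3 = 190·cos18.7° − 34·2.217 = 104.6; c'Δl = 1.33; W sinα = 60.9
Slice 4: Δl = 2.1/cos29.6° = 2.415 m; N'_4 = 249·cos29.6° − 44·2.415 = 110.2; c'Δl = 1.45; W sinα = 123.0
Slice 5: Δl = 1.7/cos40.6° = 2.239 m; N'_5 = 162·cos40.6° − 1·2.239 = 120.8; c'Δl = 1.34; W sinα = 105.4
Slice 6: Δl = 2.5/cos55.5° = 4.414 m; N'_6 = 119·cos55.5° − 6·4.414 = 40.9; c'Δl = 2.65; W sinα = 98.1
Σc'Δl = 8.9 kN/m; ΣN' = 471.7 kN/m; ΣW sinα = 403.7 kN/m
Resisting = 8.9 + 471.7·tan25.0° = 8.9 + 220.0 = 228.9 kN/m
FS = 228.9 / 403.7 = 0.567

FS = 0.57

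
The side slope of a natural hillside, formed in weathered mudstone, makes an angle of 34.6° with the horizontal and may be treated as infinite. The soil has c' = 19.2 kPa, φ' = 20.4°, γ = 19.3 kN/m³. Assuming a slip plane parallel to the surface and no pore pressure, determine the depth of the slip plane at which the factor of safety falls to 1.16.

Setting FS = 1.16 in FS = [c' + γz cos²β tanφ'] / [γz sinβ cosβ] and solving for z:
z = c' / [γ cosβ (FS·sinβ − cosβ·tanφ')]
  = 19.2 / [19.3·cos34.6°·(1.16·sin34.6° − cos34.6°·tan20.4°)]
  = 19.2 / [19.3·0.8231·(1.16·0.5678 − 0.8231·0.3719)]
  = 19.2 / 5.6012 = 3.428 m

z = 3.43 m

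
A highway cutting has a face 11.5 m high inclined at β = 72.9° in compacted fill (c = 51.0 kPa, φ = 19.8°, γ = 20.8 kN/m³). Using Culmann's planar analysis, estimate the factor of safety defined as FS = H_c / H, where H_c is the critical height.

FS = 1.92

H_c = (4c/γ) · sinβ cosφ / [1 − cos(β − φ)]
    = (4·51.0/20.8) · sin72.9°·cos19.8° / [1 − cos53.1°]
    = 9.808 · 0.8993 / 0.3996 = 22.07 m
FS = H_c / H = 22.07 / 11.5 = 1.919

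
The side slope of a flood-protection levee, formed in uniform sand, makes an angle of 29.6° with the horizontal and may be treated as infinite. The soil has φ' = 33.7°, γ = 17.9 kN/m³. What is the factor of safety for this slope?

For a dry cohesionless infinite slope the factor of safety is FS = tanφ' / tanβ.
FS = tan33.7° / tan29.6° = 0.6669 / 0.5681 = 1.174

FS = 1.17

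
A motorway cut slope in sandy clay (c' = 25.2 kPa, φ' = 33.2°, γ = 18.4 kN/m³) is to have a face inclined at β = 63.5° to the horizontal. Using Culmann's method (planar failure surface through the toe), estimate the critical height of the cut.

Culmann's analysis gives the critical failure plane at α_cr = (β + φ')/2 = (63.5 + 33.2)/2 = 48.4°, and the critical height
H_c = (4c'/γ) · sinβ cosφ' / [1 − cos(β − φ')]
    = (4·25.2/18.4) · sin63.5°·cos33.2° / [1 − cos(30.3°)]
    = 5.478 · 0.8949·0.8368 / [1 − 0.8634]
    = 5.478 · 0.7488 / 0.1366
    = 30.03 m

H_c = 30.03 m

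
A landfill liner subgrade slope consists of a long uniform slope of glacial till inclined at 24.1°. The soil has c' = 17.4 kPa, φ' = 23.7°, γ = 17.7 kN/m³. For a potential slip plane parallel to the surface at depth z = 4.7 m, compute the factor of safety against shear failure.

FS = 1.54

For an infinite slope with a slip plane parallel to the surface (no pore pressure): FS = [c' + γz cos²β tanφ'] / [γz sinβ cosβ].
γz = 17.7·4.7 = 83.19 kN/m²
Numerator = 17.4 + 83.19·cos²24.1°·tan23.7° = 17.4 + 83.19·0.8333·0.4390 = 47.829 kPa
Denominator = 83.19·sin24.1°·cos24.1° = 83.19·0.4083·0.9128 = 31.008 kPa
FS = 47.829 / 31.008 = 1.542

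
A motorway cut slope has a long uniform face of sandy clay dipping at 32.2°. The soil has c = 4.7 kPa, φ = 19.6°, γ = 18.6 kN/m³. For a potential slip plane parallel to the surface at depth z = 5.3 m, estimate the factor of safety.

For an infinite slope with a slip plane parallel to the surface (no pore pressure): FS = [c + γz cos²β tanφ] / [γz sinβ cosβ].
γz = 18.6·5.3 = 98.58 kN/m²
Numerator = 4.7 + 98.58·cos²32.2°·tan19.6° = 4.7 + 98.58·0.7160·0.3561 = 29.835 kPa
Denominator = 98.58·sin32.2°·cos32.2° = 98.58·0.5329·0.8462 = 44.451 kPa
FS = 29.835 / 44.451 = 0.671

FS = 0.67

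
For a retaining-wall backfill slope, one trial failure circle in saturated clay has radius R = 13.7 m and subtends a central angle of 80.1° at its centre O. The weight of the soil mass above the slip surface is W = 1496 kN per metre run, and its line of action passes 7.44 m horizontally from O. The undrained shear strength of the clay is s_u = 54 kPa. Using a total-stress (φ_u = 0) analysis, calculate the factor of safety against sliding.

FS = 1.27

Taking moments about the centre O, the resisting moment is provided by the undrained shear strength acting along the arc:
Arc length L_a = R·θ = 13.7·(80.1°·π/180) = 13.7·1.3980 = 19.15 m
M_R = s_u·L_a·R = 54·19.15·13.7 = 14169.2 kN·m/m
M_D = W·d = 1496·7.44 = 11130.2 kN·m/m
FS = M_R / M_D = 14169.2 / 11130.2 = 1.273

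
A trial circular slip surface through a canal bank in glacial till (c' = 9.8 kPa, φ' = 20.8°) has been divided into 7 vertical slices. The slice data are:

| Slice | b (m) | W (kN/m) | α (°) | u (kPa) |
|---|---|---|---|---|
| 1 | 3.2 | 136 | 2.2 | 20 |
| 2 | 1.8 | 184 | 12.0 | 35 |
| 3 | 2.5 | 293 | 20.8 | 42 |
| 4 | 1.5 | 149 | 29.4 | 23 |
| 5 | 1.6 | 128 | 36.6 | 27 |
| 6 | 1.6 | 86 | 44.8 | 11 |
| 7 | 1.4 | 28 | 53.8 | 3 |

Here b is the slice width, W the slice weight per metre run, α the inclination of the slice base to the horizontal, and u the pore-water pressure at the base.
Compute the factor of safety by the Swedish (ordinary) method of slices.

Ordinary method of slices: FS = Σ[c'·Δl_i + (W_i cosα_i − u_i·Δl_i)·tanφ'] / Σ W_i sinα_i, with Δl_i = b_i / cosα_i.
Slice 1: Δl = 3.2/cos2.2° = 3.202 m; N'_1 = 136·cos2.2° − 20·3.202 = 71.9; c'Δl = 31.38; W sinα = 5.2
Slice 2: Δl = 1.8/cos12.0° = 1.840 m; N'_2 = 184·cos12.0° − 35·1.840 = 115.6; c'Δl = 18.03; W sinα = 38.3
Slice 3: Δl = 2.5/cos20.8° = 2.674 m; N'_3 = 293·cos20.8° − 42·2.674 = 161.6; c'Δl = 26.21; W sinα = 104.0
Slice 4: Δl = 1.5/cos29.4° = 1.722 m; N'_4 = 149·cos29.4° − 23·1.722 = 90.2; c'Δl = 16.87; W sinα = 73.1
Slice 5: Δl = 1.6/cos36.6° = 1.993 m; N'_5 = 128·cos36.6° − 27·1.993 = 49.0; c'Δl = 19.53; W sinα = 76.3
Slice 6: Δl = 1.6/cos44.8° = 2.255 m; N'_6 = 86·cos44.8° − 11·2.255 = 36.2; c'Δl = 22.10; W sinα = 60.6
Slice 7: Δl = 1.4/cos53.8° = 2.370 m; N'_7 = 28·cos53.8° − 3·2.370 = 9.4; c'Δl = 23.23; W sinα = 22.6
Σc'Δl = 157.4 kN/m; ΣN' = 533.8 kN/m; ΣW sinα = 380.2 kN/m
Resisting = 157.4 + 533.8·tan20.8° = 157.4 + 202.8 = 360.1 kN/m
FS = 360.1 / 380.2 = 0.947

FS = 0.95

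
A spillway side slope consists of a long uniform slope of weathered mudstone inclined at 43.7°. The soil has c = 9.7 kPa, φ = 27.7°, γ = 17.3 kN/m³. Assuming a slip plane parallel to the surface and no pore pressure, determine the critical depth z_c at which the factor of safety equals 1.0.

z_c = 2.49 m

Setting FS = 1.00 in FS = [c + γz cos²β tanφ] / [γz sinβ cosβ] and solving for z:
z = c / [γ cosβ (FS·sinβ − cosβ·tanφ)]
  = 9.7 / [17.3·cos43.7°·(1.00·sin43.7° − cos43.7°·tan27.7°)]
  = 9.7 / [17.3·0.7230·(1.00·0.6909 − 0.7230·0.5250)]
  = 9.7 / 3.8937 = 2.491 m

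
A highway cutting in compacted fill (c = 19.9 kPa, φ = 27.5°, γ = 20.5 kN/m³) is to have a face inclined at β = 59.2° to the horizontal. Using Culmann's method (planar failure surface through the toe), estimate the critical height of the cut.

Culmann's analysis gives the critical failure plane at α_cr = (β + φ)/2 = (59.2 + 27.5)/2 = 43.4°, and the critical height
H_c = (4c/γ) · sinβ cosφ / [1 − cos(β − φ)]
    = (4·19.9/20.5) · sin59.2°·cos27.5° / [1 − cos(31.7°)]
    = 3.883 · 0.8590·0.8870 / [1 − 0.8508]
    = 3.883 · 0.7619 / 0.1492
    = 19.83 m

H_c = 19.83 m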